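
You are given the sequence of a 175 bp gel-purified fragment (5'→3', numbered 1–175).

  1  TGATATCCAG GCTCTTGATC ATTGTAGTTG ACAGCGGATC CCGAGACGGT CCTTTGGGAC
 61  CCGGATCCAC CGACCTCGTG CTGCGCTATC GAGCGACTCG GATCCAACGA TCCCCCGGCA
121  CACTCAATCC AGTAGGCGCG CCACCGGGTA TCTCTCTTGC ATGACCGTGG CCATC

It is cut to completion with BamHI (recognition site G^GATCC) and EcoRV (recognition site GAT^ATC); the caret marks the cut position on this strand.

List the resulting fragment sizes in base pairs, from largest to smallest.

75, 37, 32, 27, 4 bp

BamHI sites (GGATCC) start at positions 36, 63, 100.
BamHI cuts after the first base of each site, so after positions 36, 63, 100.
The EcoRV site (GATATC) starts at position 2.
EcoRV cuts after base 3 of each site, so after position 4.
Combined cut positions: 4, 36, 63, 100.
Linear molecule, 4 cuts → 5 fragments:
  1–4 → 4 bp
  5–36 → 32 bp
  37–63 → 27 bp
  64–100 → 37 bp
  101–175 → 75 bp
Sorted largest to smallest: 75, 37, 32, 27, 4 bp.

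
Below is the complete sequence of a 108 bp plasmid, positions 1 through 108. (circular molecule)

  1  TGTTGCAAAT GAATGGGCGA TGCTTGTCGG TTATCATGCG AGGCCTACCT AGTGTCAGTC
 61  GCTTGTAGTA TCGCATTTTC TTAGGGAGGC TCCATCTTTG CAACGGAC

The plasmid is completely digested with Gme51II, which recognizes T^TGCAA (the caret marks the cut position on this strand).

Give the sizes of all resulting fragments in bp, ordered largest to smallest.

95, 13 bp

Gme51II sites (TTGCAA) start at positions 3, 98.
Gme51II cuts after the first base of each site, so after positions 3, 98.
Circular molecule, 2 cuts → 2 fragments:
  4–98 → 95 bp
  99–108 then 1–3 → 10 + 3 = 13 bp
Sorted largest to smallest: 95, 13 bp.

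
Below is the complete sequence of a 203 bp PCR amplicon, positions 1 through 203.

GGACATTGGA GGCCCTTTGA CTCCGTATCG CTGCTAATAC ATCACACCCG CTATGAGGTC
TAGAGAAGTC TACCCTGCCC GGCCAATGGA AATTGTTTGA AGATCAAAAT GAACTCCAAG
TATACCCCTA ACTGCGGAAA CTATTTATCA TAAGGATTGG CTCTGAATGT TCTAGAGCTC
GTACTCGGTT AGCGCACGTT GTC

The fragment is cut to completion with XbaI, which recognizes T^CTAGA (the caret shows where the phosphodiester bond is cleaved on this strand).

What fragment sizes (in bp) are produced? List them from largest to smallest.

XbaI sites (TCTAGA) start at positions 59, 171.
XbaI cuts after the first base of each site, so after positions 59, 171.
Linear molecule, 2 cuts → 3 fragments:
  1–59 → 59 bp
  60–171 → 112 bp
  172–203 → 32 bp
Sorted largest to smallest: 112, 59, 32 bp.

112, 59, 32 bp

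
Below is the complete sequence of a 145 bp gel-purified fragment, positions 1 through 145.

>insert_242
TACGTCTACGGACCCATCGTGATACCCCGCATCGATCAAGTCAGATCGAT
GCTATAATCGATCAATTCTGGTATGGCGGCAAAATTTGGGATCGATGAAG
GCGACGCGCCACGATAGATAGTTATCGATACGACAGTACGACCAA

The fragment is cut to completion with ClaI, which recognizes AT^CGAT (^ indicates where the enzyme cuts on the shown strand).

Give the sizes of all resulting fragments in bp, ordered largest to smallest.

34, 33, 32, 20, 14, 12 bp

ClaI sites (ATCGAT) start at positions 31, 45, 57, 91, 124.
ClaI cuts after base 2 of each site, so after positions 32, 46, 58, 92, 125.
Linear molecule, 5 cuts → 6 fragments:
  1–32 → 32 bp
  33–46 → 14 bp
  47–58 → 12 bp
  59–92 → 34 bp
  93–125 → 33 bp
  126–145 → 20 bp
Sorted largest to smallest: 34, 33, 32, 20, 14, 12 bp.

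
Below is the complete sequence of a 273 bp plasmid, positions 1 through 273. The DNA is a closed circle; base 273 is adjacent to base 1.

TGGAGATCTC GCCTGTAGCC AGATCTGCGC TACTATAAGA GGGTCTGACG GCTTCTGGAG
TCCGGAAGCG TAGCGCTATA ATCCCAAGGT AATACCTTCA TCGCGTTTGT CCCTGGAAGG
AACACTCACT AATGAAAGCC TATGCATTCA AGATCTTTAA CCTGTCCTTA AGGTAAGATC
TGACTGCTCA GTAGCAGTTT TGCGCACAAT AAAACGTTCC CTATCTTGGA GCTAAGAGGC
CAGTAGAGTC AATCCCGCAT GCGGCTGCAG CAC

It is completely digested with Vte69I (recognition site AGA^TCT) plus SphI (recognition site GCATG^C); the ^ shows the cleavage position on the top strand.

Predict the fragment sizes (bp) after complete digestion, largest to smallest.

130, 83, 25, 18, 17 bp

Vte69I sites (AGATCT) start at positions 4, 21, 151, 176.
Vte69I cuts after base 3 of each site, so after positions 6, 23, 153, 178.
The SphI site (GCATGC) starts at position 257.
SphI cuts after base 5 of each site (before the last base), so after position 261.
Combined cut positions: 6, 23, 153, 178, 261.
Circular molecule, 5 cuts → 5 fragments:
  7–23 → 17 bp
  24–153 → 130 bp
  154–178 → 25 bp
  179–261 → 83 bp
  262–273 then 1–6 → 12 + 6 = 18 bp
Sorted largest to smallest: 130, 83, 25, 18, 17 bp.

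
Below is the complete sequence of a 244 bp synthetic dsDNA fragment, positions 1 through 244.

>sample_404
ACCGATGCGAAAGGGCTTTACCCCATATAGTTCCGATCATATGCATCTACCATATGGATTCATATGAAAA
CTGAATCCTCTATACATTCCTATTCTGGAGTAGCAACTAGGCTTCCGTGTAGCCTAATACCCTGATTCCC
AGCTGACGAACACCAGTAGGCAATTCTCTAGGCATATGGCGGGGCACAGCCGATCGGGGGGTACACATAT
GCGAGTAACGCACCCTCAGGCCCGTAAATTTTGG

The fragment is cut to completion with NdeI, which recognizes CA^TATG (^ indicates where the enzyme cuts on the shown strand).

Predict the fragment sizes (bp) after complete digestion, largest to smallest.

NdeI sites (CATATG) start at positions 38, 51, 61, 173, 206.
NdeI cuts after base 2 of each site, so after positions 39, 52, 62, 174, 207.
Linear molecule, 5 cuts → 6 fragments:
  1–39 → 39 bp
  40–52 → 13 bp
  53–62 → 10 bp
  63–174 → 112 bp
  175–207 → 33 bp
  208–244 → 37 bp
Sorted largest to smallest: 112, 39, 37, 33, 13, 10 bp.

112, 39, 37, 33, 13, 10 bp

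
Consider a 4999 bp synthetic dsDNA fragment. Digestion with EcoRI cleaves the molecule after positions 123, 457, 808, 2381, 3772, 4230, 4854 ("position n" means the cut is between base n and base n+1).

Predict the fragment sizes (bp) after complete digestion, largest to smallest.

1573, 1391, 624, 458, 351, 334, 145, 123 bp

Linear molecule, 7 cuts → 8 fragments:
  123 − 0 = 123 bp
  457 − 123 = 334 bp
  808 − 457 = 351 bp
  2381 − 808 = 1573 bp
  3772 − 2381 = 1391 bp
  4230 − 3772 = 458 bp
  4854 − 4230 = 624 bp
  4999 − 4854 = 145 bp
Sorted largest to smallest: 1573, 1391, 624, 458, 351, 334, 145, 123 bp.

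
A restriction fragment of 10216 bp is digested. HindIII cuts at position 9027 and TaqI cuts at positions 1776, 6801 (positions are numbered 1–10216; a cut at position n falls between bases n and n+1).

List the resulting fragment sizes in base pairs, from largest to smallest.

Combined cut positions (sorted): 1776, 6801, 9027.
Linear molecule, 3 cuts → 4 fragments:
  1776 − 0 = 1776 bp
  6801 − 1776 = 5025 bp
  9027 − 6801 = 2226 bp
  10216 − 9027 = 1189 bp
Sorted largest to smallest: 5025, 2226, 1776, 1189 bp.

5025, 2226, 1776, 1189 bp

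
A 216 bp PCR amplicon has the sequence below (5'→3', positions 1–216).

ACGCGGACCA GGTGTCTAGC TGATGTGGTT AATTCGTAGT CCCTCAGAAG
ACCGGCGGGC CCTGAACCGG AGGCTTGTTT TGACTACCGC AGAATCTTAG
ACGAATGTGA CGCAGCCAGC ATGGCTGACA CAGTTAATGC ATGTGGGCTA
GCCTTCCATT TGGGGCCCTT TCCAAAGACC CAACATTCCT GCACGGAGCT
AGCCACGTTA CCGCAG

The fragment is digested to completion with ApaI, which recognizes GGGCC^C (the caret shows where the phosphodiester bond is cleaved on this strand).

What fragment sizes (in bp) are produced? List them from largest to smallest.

ApaI sites (GGGCCC) start at positions 57, 163.
ApaI cuts after base 5 of each site (before the last base), so after positions 61, 167.
Linear molecule, 2 cuts → 3 fragments:
  1–61 → 61 bp
  62–167 → 106 bp
  168–216 → 49 bp
Sorted largest to smallest: 106, 61, 49 bp.

106, 61, 49 bp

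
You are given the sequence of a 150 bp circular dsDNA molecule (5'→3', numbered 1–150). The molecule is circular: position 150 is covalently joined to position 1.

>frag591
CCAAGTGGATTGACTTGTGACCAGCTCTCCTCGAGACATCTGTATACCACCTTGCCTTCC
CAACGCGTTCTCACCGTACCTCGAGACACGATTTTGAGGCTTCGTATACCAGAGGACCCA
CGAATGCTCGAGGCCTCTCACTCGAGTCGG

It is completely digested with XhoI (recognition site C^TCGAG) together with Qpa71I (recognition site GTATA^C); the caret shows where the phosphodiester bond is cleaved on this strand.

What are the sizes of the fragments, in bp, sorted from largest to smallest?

39, 34, 28, 19, 16, 14 bp

XhoI sites (CTCGAG) start at positions 30, 80, 127, 141.
XhoI cuts after the first base of each site, so after positions 30, 80, 127, 141.
Qpa71I sites (GTATAC) start at positions 42, 104.
Qpa71I cuts after base 5 of each site (before the last base), so after positions 46, 108.
Combined cut positions: 30, 46, 80, 108, 127, 141.
Circular molecule, 6 cuts → 6 fragments:
  31–46 → 16 bp
  47–80 → 34 bp
  81–108 → 28 bp
  109–127 → 19 bp
  128–141 → 14 bp
  142–150 then 1–30 → 9 + 30 = 39 bp
Sorted largest to smallest: 39, 34, 28, 19, 16, 14 bp.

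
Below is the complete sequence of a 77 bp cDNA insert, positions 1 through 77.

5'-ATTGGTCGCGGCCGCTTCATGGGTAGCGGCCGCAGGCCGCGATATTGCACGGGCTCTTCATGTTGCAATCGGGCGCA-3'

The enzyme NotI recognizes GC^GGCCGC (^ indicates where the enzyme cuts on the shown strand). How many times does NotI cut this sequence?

GCGGCCGC occurs starting at positions 8, 26.
NotI cuts at 2 sites.

2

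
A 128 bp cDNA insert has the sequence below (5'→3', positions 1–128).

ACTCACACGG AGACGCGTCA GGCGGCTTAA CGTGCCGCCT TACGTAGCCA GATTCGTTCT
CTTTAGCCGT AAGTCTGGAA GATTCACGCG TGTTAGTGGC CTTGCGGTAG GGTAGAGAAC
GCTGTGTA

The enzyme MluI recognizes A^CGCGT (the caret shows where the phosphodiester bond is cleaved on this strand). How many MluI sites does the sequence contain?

ACGCGT occurs starting at positions 13, 86.
MluI cuts at 2 sites.

2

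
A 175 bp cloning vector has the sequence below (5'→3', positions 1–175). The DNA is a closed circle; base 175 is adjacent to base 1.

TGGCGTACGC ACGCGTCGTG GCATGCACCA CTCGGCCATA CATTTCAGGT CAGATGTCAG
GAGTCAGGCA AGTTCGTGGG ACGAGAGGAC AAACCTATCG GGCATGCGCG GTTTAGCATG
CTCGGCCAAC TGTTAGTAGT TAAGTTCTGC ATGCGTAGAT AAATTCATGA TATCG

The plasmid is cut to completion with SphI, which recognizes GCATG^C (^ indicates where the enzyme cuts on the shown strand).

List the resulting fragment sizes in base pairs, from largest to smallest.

SphI sites (GCATGC) start at positions 21, 102, 116, 149.
SphI cuts after base 5 of each site (before the last base), so after positions 25, 106, 120, 153.
Circular molecule, 4 cuts → 4 fragments:
  26–106 → 81 bp
  107–120 → 14 bp
  121–153 → 33 bp
  154–175 then 1–25 → 22 + 25 = 47 bp
Sorted largest to smallest: 81, 47, 33, 14 bp.

81, 47, 33, 14 bp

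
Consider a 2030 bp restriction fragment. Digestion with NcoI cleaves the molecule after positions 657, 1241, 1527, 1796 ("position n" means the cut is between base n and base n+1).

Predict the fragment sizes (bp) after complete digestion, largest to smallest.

657, 584, 286, 269, 234 bp

Linear molecule, 4 cuts → 5 fragments:
  657 − 0 = 657 bp
  1241 − 657 = 584 bp
  1527 − 1241 = 286 bp
  1796 − 1527 = 269 bp
  2030 − 1796 = 234 bp
Sorted largest to smallest: 657, 584, 286, 269, 234 bp.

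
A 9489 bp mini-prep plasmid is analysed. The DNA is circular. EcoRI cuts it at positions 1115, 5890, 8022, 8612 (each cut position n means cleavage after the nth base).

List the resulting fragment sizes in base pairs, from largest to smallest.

4775, 2132, 1992, 590 bp

Circular molecule, 4 cuts → 4 fragments:
  5890 − 1115 = 4775 bp
  8022 − 5890 = 2132 bp
  8612 − 8022 = 590 bp
  wrap: 9489 − 8612 + 1115 = 1992 bp
Sorted largest to smallest: 4775, 2132, 1992, 590 bp.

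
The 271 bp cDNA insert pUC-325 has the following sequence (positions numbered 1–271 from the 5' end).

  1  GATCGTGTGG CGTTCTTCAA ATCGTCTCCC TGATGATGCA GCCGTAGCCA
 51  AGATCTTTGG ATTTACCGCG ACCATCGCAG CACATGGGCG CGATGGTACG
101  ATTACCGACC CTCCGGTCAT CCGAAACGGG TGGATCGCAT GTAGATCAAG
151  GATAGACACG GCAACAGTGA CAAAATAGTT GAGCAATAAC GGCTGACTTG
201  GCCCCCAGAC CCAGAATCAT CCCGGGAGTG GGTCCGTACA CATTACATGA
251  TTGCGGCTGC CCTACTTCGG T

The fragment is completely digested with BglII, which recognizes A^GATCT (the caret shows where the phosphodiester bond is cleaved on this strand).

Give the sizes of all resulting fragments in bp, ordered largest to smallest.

220, 51 bp

The BglII site (AGATCT) starts at position 51.
BglII cuts after the first base of each site, so after position 51.
Linear molecule, 1 cut → 2 fragments:
  1–51 → 51 bp
  52–271 → 220 bp
Sorted largest to smallest: 220, 51 bp.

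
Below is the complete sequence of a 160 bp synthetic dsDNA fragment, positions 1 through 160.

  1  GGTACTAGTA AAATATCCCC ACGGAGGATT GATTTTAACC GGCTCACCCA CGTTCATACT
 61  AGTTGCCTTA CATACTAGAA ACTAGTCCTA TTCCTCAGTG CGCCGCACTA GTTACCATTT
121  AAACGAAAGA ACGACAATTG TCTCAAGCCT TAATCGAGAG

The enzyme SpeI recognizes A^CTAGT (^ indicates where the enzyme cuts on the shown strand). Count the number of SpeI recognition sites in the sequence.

ACTAGT occurs starting at positions 4, 58, 81, 107.
SpeI cuts at 4 sites.

4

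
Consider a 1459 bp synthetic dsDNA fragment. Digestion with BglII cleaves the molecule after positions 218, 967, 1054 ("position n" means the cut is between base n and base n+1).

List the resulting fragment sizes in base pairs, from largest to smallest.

749, 405, 218, 87 bp

Linear molecule, 3 cuts → 4 fragments:
  218 − 0 = 218 bp
  967 − 218 = 749 bp
  1054 − 967 = 87 bp
  1459 − 1054 = 405 bp
Sorted largest to smallest: 749, 405, 218, 87 bp.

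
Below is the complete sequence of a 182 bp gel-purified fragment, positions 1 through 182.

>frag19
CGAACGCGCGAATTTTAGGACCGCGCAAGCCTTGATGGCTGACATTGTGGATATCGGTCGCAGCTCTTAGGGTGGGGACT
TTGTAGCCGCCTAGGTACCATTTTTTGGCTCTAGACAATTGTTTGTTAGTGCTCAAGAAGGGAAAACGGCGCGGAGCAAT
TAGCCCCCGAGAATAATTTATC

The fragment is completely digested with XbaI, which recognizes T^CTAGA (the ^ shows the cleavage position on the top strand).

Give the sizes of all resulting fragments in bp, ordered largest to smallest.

The XbaI site (TCTAGA) starts at position 110.
XbaI cuts after the first base of each site, so after position 110.
Linear molecule, 1 cut → 2 fragments:
  1–110 → 110 bp
  111–182 → 72 bp
Sorted largest to smallest: 110, 72 bp.

110, 72 bp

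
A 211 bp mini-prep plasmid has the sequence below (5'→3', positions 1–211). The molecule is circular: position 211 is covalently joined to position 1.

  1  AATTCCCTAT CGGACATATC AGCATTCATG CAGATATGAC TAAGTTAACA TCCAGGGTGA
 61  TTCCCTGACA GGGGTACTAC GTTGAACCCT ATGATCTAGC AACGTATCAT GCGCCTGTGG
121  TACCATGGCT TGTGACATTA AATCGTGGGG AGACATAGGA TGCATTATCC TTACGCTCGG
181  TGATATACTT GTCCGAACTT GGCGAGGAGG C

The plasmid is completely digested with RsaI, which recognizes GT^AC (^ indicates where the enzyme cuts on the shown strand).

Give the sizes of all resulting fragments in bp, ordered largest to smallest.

RsaI sites (GTAC) start at positions 74, 120.
RsaI cuts after base 2 of each site, so after positions 75, 121.
Circular molecule, 2 cuts → 2 fragments:
  76–121 → 46 bp
  122–211 then 1–75 → 90 + 75 = 165 bp
Sorted largest to smallest: 165, 46 bp.

165, 46 bp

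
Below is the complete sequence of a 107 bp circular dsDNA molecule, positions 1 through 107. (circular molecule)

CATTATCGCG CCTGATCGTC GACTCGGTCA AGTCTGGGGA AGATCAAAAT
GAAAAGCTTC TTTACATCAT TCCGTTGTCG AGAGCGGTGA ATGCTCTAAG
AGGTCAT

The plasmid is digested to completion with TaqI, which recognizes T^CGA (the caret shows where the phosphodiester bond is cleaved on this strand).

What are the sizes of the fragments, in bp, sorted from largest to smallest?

59, 48 bp

TaqI sites (TCGA) start at positions 19, 78.
TaqI cuts after the first base of each site, so after positions 19, 78.
Circular molecule, 2 cuts → 2 fragments:
  20–78 → 59 bp
  79–107 then 1–19 → 29 + 19 = 48 bp
Sorted largest to smallest: 59, 48 bp.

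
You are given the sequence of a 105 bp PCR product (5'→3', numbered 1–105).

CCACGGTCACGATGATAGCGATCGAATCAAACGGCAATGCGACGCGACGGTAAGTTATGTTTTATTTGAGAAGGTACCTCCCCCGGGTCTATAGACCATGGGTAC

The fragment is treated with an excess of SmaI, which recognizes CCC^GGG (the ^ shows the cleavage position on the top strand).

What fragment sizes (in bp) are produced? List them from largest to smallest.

84, 21 bp

The SmaI site (CCCGGG) starts at position 82.
SmaI cuts after base 3 of each site, so after position 84.
Linear molecule, 1 cut → 2 fragments:
  1–84 → 84 bp
  85–105 → 21 bp
Sorted largest to smallest: 84, 21 bp.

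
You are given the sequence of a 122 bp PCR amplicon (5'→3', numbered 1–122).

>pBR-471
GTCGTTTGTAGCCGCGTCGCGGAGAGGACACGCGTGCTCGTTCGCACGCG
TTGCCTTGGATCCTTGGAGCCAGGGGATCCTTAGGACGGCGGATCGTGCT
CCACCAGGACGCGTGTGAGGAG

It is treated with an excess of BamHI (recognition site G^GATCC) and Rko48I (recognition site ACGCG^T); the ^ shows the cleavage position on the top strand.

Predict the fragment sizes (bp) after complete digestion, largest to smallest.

38, 34, 17, 16, 9, 8 bp

BamHI sites (GGATCC) start at positions 58, 75.
BamHI cuts after the first base of each site, so after positions 58, 75.
Rko48I sites (ACGCGT) start at positions 30, 46, 109.
Rko48I cuts after base 5 of each site (before the last base), so after positions 34, 50, 113.
Combined cut positions: 34, 50, 58, 75, 113.
Linear molecule, 5 cuts → 6 fragments:
  1–34 → 34 bp
  35–50 → 16 bp
  51–58 → 8 bp
  59–75 → 17 bp
  76–113 → 38 bp
  114–122 → 9 bp
Sorted largest to smallest: 38, 34, 17, 16, 9, 8 bp.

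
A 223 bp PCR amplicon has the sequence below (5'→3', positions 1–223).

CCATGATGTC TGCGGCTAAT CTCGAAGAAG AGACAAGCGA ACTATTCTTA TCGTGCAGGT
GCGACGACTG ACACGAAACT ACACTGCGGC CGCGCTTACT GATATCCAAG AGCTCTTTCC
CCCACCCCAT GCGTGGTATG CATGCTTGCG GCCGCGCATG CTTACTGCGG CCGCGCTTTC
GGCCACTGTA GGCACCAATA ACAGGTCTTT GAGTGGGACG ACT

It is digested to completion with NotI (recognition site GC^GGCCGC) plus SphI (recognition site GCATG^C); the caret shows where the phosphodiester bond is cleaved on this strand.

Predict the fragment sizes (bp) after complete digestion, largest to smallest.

NotI sites (GCGGCCGC) start at positions 86, 148, 167.
NotI cuts after base 2 of each site, so after positions 87, 149, 168.
SphI sites (GCATGC) start at positions 140, 156.
SphI cuts after base 5 of each site (before the last base), so after positions 144, 160.
Combined cut positions: 87, 144, 149, 160, 168.
Linear molecule, 5 cuts → 6 fragments:
  1–87 → 87 bp
  88–144 → 57 bp
  145–149 → 5 bp
  150–160 → 11 bp
  161–168 → 8 bp
  169–223 → 55 bp
Sorted largest to smallest: 87, 57, 55, 11, 8, 5 bp.

87, 57, 55, 11, 8, 5 bp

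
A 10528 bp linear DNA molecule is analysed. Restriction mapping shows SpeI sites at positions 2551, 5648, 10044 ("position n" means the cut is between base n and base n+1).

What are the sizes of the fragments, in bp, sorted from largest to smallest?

Linear molecule, 3 cuts → 4 fragments:
  2551 − 0 = 2551 bp
  5648 − 2551 = 3097 bp
  10044 − 5648 = 4396 bp
  10528 − 10044 = 484 bp
Sorted largest to smallest: 4396, 3097, 2551, 484 bp.

4396, 3097, 2551, 484 bp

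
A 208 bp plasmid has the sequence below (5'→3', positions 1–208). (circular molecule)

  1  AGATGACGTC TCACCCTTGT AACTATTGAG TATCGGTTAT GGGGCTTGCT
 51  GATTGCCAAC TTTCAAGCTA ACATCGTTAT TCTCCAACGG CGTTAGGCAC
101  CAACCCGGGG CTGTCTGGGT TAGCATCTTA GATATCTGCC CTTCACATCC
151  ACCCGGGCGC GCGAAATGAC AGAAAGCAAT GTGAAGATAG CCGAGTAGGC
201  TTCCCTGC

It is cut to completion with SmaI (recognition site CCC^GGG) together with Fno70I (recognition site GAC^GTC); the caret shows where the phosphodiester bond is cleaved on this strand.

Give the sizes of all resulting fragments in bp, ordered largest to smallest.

99, 61, 48 bp

SmaI sites (CCCGGG) start at positions 104, 152.
SmaI cuts after base 3 of each site, so after positions 106, 154.
The Fno70I site (GACGTC) starts at position 5.
Fno70I cuts after base 3 of each site, so after position 7.
Combined cut positions: 7, 106, 154.
Circular molecule, 3 cuts → 3 fragments:
  8–106 → 99 bp
  107–154 → 48 bp
  155–208 then 1–7 → 54 + 7 = 61 bp
Sorted largest to smallest: 99, 61, 48 bp.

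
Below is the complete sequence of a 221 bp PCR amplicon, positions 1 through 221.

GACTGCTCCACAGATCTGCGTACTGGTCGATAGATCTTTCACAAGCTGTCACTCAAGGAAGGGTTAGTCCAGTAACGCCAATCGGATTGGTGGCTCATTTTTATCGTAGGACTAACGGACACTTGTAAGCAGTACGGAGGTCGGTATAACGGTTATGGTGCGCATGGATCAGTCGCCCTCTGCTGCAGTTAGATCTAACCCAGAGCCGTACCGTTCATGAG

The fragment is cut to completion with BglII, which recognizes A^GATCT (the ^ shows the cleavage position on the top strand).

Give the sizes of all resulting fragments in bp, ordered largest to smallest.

159, 30, 20, 12 bp

BglII sites (AGATCT) start at positions 12, 32, 191.
BglII cuts after the first base of each site, so after positions 12, 32, 191.
Linear molecule, 3 cuts → 4 fragments:
  1–12 → 12 bp
  13–32 → 20 bp
  33–191 → 159 bp
  192–221 → 30 bp
Sorted largest to smallest: 159, 30, 20, 12 bp.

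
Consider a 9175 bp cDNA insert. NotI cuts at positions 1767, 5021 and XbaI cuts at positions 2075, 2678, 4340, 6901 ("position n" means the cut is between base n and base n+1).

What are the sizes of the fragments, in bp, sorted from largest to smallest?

2274, 1880, 1767, 1662, 681, 603, 308 bp

Combined cut positions (sorted): 1767, 2075, 2678, 4340, 5021, 6901.
Linear molecule, 6 cuts → 7 fragments:
  1767 − 0 = 1767 bp
  2075 − 1767 = 308 bp
  2678 − 2075 = 603 bp
  4340 − 2678 = 1662 bp
  5021 − 4340 = 681 bp
  6901 − 5021 = 1880 bp
  9175 − 6901 = 2274 bp
Sorted largest to smallest: 2274, 1880, 1767, 1662, 681, 603, 308 bp.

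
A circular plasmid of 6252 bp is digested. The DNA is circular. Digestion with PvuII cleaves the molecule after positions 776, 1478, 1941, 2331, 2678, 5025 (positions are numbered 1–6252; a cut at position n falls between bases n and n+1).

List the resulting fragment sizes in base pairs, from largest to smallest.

Circular molecule, 6 cuts → 6 fragments:
  1478 − 776 = 702 bp
  1941 − 1478 = 463 bp
  2331 − 1941 = 390 bp
  2678 − 2331 = 347 bp
  5025 − 2678 = 2347 bp
  wrap: 6252 − 5025 + 776 = 2003 bp
Sorted largest to smallest: 2347, 2003, 702, 463, 390, 347 bp.

2347, 2003, 702, 463, 390, 347 bp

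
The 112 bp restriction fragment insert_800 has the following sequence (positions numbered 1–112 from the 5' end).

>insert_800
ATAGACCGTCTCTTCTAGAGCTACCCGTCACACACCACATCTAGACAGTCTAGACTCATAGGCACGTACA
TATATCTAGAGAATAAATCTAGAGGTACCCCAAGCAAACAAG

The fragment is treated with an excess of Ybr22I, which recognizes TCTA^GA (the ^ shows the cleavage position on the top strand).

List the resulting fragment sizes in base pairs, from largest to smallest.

Ybr22I sites (TCTAGA) start at positions 14, 40, 49, 75, 88.
Ybr22I cuts after base 4 of each site, so after positions 17, 43, 52, 78, 91.
Linear molecule, 5 cuts → 6 fragments:
  1–17 → 17 bp
  18–43 → 26 bp
  44–52 → 9 bp
  53–78 → 26 bp
  79–91 → 13 bp
  92–112 → 21 bp
Sorted largest to smallest: 26, 26, 21, 17, 13, 9 bp.

26, 26, 21, 17, 13, 9 bp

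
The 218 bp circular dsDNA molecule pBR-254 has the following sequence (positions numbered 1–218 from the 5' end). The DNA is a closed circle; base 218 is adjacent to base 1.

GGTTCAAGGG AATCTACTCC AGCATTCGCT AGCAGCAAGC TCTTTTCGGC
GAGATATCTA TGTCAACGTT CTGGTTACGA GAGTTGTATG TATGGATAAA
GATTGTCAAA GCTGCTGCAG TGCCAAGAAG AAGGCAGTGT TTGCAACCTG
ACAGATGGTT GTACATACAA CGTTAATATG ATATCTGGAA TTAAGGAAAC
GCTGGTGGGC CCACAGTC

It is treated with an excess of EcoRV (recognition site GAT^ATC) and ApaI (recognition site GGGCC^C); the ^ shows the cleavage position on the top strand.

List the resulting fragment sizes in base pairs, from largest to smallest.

127, 62, 29 bp

EcoRV sites (GATATC) start at positions 53, 180.
EcoRV cuts after base 3 of each site, so after positions 55, 182.
The ApaI site (GGGCCC) starts at position 207.
ApaI cuts after base 5 of each site (before the last base), so after position 211.
Combined cut positions: 55, 182, 211.
Circular molecule, 3 cuts → 3 fragments:
  56–182 → 127 bp
  183–211 → 29 bp
  212–218 then 1–55 → 7 + 55 = 62 bp
Sorted largest to smallest: 127, 62, 29 bp.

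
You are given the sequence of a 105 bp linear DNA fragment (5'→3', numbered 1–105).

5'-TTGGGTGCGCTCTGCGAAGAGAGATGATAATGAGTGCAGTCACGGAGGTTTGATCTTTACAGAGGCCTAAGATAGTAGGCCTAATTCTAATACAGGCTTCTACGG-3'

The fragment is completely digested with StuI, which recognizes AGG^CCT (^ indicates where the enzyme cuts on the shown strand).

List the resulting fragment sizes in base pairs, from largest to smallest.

65, 26, 14 bp

StuI sites (AGGCCT) start at positions 63, 77.
StuI cuts after base 3 of each site, so after positions 65, 79.
Linear molecule, 2 cuts → 3 fragments:
  1–65 → 65 bp
  66–79 → 14 bp
  80–105 → 26 bp
Sorted largest to smallest: 65, 26, 14 bp.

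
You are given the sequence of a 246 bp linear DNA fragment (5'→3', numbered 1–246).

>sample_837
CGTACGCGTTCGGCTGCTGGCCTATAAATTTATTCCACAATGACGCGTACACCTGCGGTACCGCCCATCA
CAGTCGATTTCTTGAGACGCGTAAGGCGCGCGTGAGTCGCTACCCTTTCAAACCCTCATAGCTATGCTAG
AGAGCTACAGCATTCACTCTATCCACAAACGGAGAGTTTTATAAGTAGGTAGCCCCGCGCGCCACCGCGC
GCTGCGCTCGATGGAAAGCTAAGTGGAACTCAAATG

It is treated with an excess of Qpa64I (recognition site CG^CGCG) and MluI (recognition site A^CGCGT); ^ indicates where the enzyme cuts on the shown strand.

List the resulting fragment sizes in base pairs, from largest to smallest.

Qpa64I sites (CGCGCG) start at positions 97, 196, 206.
Qpa64I cuts after base 2 of each site, so after positions 98, 197, 207.
MluI sites (ACGCGT) start at positions 4, 43, 87.
MluI cuts after the first base of each site, so after positions 4, 43, 87.
Combined cut positions: 4, 43, 87, 98, 197, 207.
Linear molecule, 6 cuts → 7 fragments:
  1–4 → 4 bp
  5–43 → 39 bp
  44–87 → 44 bp
  88–98 → 11 bp
  99–197 → 99 bp
  198–207 → 10 bp
  208–246 → 39 bp
Sorted largest to smallest: 99, 44, 39, 39, 11, 10, 4 bp.

99, 44, 39, 39, 11, 10, 4 bp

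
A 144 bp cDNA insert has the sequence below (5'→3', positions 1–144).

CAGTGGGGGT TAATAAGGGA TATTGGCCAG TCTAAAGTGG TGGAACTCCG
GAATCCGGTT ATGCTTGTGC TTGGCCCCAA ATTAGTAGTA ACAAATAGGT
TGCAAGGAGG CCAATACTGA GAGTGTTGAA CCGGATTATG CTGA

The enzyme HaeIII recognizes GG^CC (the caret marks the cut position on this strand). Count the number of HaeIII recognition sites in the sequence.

GGCC occurs starting at positions 25, 73, 109.
HaeIII cuts at 3 sites.

3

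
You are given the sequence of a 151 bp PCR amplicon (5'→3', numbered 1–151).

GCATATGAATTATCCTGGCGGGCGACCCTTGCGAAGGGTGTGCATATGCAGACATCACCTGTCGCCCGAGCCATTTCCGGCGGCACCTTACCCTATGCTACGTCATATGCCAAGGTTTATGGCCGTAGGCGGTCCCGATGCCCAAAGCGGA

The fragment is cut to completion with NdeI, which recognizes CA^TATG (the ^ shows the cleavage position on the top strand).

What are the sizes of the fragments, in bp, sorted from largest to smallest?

61, 46, 41, 3 bp

NdeI sites (CATATG) start at positions 2, 43, 104.
NdeI cuts after base 2 of each site, so after positions 3, 44, 105.
Linear molecule, 3 cuts → 4 fragments:
  1–3 → 3 bp
  4–44 → 41 bp
  45–105 → 61 bp
  106–151 → 46 bp
Sorted largest to smallest: 61, 46, 41, 3 bp.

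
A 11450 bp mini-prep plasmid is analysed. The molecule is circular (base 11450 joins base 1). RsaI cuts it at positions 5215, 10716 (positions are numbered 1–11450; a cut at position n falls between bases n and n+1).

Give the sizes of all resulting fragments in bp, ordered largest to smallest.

5949, 5501 bp

Circular molecule, 2 cuts → 2 fragments:
  10716 − 5215 = 5501 bp
  wrap: 11450 − 10716 + 5215 = 5949 bp
Sorted largest to smallest: 5949, 5501 bp.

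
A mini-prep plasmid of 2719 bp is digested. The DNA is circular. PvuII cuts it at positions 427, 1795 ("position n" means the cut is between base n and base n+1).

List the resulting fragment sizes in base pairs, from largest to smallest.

Circular molecule, 2 cuts → 2 fragments:
  1795 − 427 = 1368 bp
  wrap: 2719 − 1795 + 427 = 1351 bp
Sorted largest to smallest: 1368, 1351 bp.

1368, 1351 bp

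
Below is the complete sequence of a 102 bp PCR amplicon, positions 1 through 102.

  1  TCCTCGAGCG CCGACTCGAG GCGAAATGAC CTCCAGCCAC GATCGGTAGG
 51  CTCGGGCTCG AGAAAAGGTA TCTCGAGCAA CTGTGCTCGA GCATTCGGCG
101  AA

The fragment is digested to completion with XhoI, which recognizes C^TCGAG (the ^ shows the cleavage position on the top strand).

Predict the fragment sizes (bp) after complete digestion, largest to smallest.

42, 16, 15, 14, 12, 3 bp

XhoI sites (CTCGAG) start at positions 3, 15, 57, 72, 86.
XhoI cuts after the first base of each site, so after positions 3, 15, 57, 72, 86.
Linear molecule, 5 cuts → 6 fragments:
  1–3 → 3 bp
  4–15 → 12 bp
  16–57 → 42 bp
  58–72 → 15 bp
  73–86 → 14 bp
  87–102 → 16 bp
Sorted largest to smallest: 42, 16, 15, 14, 12, 3 bp.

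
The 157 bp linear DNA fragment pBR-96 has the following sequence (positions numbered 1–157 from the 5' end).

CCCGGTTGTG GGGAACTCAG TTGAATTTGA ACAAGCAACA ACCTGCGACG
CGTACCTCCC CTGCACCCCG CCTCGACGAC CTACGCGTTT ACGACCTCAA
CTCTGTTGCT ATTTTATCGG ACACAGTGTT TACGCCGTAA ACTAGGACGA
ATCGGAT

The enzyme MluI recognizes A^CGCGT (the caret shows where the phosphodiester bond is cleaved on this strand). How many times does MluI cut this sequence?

2

ACGCGT occurs starting at positions 48, 83.
MluI cuts at 2 sites.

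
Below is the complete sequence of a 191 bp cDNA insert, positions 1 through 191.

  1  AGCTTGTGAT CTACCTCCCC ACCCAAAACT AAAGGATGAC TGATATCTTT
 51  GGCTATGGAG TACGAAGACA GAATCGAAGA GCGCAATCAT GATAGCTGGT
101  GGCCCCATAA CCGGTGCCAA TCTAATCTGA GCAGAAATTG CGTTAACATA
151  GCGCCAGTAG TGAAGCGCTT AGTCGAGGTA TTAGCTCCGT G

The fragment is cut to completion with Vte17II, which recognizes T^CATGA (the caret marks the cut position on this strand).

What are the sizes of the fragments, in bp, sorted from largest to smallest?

104, 87 bp

The Vte17II site (TCATGA) starts at position 87.
Vte17II cuts after the first base of each site, so after position 87.
Linear molecule, 1 cut → 2 fragments:
  1–87 → 87 bp
  88–191 → 104 bp
Sorted largest to smallest: 104, 87 bp.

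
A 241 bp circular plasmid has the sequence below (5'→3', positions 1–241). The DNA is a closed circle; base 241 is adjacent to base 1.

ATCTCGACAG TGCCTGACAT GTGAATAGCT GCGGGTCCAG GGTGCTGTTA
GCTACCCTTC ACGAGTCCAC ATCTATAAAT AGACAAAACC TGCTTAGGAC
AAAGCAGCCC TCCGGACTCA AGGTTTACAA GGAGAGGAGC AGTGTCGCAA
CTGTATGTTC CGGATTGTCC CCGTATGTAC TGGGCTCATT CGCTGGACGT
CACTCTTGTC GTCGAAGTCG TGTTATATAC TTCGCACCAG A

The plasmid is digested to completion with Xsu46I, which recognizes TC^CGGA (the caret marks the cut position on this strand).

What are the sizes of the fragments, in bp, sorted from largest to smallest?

193, 48 bp

Xsu46I sites (TCCGGA) start at positions 111, 159.
Xsu46I cuts after base 2 of each site, so after positions 112, 160.
Circular molecule, 2 cuts → 2 fragments:
  113–160 → 48 bp
  161–241 then 1–112 → 81 + 112 = 193 bp
Sorted largest to smallest: 193, 48 bp.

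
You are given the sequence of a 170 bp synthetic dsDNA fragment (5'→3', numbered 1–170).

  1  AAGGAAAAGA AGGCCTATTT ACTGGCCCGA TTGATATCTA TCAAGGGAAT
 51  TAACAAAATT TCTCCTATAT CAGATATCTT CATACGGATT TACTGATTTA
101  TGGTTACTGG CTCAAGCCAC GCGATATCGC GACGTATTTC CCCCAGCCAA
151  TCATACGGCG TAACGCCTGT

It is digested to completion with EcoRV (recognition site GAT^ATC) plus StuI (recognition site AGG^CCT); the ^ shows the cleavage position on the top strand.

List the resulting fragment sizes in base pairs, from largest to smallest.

50, 45, 40, 22, 13 bp

EcoRV sites (GATATC) start at positions 33, 73, 123.
EcoRV cuts after base 3 of each site, so after positions 35, 75, 125.
The StuI site (AGGCCT) starts at position 11.
StuI cuts after base 3 of each site, so after position 13.
Combined cut positions: 13, 35, 75, 125.
Linear molecule, 4 cuts → 5 fragments:
  1–13 → 13 bp
  14–35 → 22 bp
  36–75 → 40 bp
  76–125 → 50 bp
  126–170 → 45 bp
Sorted largest to smallest: 50, 45, 40, 22, 13 bp.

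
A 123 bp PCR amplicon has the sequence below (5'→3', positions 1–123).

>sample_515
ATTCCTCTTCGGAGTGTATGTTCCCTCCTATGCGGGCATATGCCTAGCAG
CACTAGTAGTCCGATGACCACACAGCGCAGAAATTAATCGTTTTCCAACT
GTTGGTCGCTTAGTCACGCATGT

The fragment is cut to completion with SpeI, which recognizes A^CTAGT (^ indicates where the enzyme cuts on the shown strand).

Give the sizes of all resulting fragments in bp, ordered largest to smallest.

The SpeI site (ACTAGT) starts at position 52.
SpeI cuts after the first base of each site, so after position 52.
Linear molecule, 1 cut → 2 fragments:
  1–52 → 52 bp
  53–123 → 71 bp
Sorted largest to smallest: 71, 52 bp.

71, 52 bp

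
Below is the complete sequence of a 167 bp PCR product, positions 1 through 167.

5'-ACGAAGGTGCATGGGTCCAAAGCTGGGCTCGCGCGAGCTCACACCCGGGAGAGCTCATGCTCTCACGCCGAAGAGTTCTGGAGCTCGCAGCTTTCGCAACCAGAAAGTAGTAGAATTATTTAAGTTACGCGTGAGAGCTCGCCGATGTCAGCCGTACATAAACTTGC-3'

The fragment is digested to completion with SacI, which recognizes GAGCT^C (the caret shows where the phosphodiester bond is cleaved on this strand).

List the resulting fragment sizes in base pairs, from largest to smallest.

SacI sites (GAGCTC) start at positions 35, 51, 81, 135.
SacI cuts after base 5 of each site (before the last base), so after positions 39, 55, 85, 139.
Linear molecule, 4 cuts → 5 fragments:
  1–39 → 39 bp
  40–55 → 16 bp
  56–85 → 30 bp
  86–139 → 54 bp
  140–167 → 28 bp
Sorted largest to smallest: 54, 39, 30, 28, 16 bp.

54, 39, 30, 28, 16 bp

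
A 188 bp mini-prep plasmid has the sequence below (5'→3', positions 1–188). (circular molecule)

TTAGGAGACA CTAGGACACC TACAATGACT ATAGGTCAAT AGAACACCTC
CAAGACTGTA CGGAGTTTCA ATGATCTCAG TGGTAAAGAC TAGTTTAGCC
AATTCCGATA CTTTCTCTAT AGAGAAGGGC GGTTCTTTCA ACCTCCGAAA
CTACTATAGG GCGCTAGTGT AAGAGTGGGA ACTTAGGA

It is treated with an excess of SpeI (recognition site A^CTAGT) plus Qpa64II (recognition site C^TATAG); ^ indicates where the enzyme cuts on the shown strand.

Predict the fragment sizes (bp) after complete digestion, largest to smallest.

The SpeI site (ACTAGT) starts at position 89.
SpeI cuts after the first base of each site, so after position 89.
Qpa64II sites (CTATAG) start at positions 29, 117, 154.
Qpa64II cuts after the first base of each site, so after positions 29, 117, 154.
Combined cut positions: 29, 89, 117, 154.
Circular molecule, 4 cuts → 4 fragments:
  30–89 → 60 bp
  90–117 → 28 bp
  118–154 → 37 bp
  155–188 then 1–29 → 34 + 29 = 63 bp
Sorted largest to smallest: 63, 60, 37, 28 bp.

63, 60, 37, 28 bp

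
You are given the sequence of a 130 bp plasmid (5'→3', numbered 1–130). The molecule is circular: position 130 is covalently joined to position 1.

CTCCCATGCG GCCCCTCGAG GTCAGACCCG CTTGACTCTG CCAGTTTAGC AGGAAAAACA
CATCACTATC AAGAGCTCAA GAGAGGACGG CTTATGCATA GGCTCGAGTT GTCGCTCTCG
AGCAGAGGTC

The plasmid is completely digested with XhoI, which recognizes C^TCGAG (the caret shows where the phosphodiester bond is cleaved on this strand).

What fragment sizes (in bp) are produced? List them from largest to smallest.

XhoI sites (CTCGAG) start at positions 15, 103, 117.
XhoI cuts after the first base of each site, so after positions 15, 103, 117.
Circular molecule, 3 cuts → 3 fragments:
  16–103 → 88 bp
  104–117 → 14 bp
  118–130 then 1–15 → 13 + 15 = 28 bp
Sorted largest to smallest: 88, 28, 14 bp.

88, 28, 14 bp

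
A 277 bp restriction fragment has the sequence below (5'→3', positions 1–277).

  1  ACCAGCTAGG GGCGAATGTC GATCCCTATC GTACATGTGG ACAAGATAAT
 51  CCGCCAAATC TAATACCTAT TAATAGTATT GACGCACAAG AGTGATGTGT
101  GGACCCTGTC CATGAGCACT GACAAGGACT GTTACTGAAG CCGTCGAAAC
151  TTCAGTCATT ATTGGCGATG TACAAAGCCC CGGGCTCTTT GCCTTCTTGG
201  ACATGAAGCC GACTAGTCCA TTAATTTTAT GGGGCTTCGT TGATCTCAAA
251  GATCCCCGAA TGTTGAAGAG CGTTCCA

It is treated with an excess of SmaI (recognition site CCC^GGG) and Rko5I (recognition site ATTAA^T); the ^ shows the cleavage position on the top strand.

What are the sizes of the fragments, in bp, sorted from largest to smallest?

108, 73, 53, 43 bp

The SmaI site (CCCGGG) starts at position 179.
SmaI cuts after base 3 of each site, so after position 181.
Rko5I sites (ATTAAT) start at positions 69, 220.
Rko5I cuts after base 5 of each site (before the last base), so after positions 73, 224.
Combined cut positions: 73, 181, 224.
Linear molecule, 3 cuts → 4 fragments:
  1–73 → 73 bp
  74–181 → 108 bp
  182–224 → 43 bp
  225–277 → 53 bp
Sorted largest to smallest: 108, 73, 53, 43 bp.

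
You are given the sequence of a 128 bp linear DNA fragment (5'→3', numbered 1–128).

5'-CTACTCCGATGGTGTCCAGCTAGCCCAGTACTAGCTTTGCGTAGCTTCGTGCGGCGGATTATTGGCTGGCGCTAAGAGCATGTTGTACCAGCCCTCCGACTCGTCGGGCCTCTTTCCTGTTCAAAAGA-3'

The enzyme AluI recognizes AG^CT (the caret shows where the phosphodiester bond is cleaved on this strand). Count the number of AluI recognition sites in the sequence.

AGCT occurs starting at positions 18, 33, 43.
AluI cuts at 3 sites.

3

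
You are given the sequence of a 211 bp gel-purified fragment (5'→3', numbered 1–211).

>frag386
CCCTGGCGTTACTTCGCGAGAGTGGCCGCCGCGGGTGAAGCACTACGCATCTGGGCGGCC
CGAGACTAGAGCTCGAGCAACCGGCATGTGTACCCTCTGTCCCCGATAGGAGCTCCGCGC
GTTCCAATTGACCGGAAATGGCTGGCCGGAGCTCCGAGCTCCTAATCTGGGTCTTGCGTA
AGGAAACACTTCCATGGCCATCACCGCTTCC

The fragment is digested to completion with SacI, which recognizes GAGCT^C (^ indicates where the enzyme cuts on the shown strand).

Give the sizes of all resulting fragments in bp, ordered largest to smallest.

SacI sites (GAGCTC) start at positions 69, 110, 149, 156.
SacI cuts after base 5 of each site (before the last base), so after positions 73, 114, 153, 160.
Linear molecule, 4 cuts → 5 fragments:
  1–73 → 73 bp
  74–114 → 41 bp
  115–153 → 39 bp
  154–160 → 7 bp
  161–211 → 51 bp
Sorted largest to smallest: 73, 51, 41, 39, 7 bp.

73, 51, 41, 39, 7 bp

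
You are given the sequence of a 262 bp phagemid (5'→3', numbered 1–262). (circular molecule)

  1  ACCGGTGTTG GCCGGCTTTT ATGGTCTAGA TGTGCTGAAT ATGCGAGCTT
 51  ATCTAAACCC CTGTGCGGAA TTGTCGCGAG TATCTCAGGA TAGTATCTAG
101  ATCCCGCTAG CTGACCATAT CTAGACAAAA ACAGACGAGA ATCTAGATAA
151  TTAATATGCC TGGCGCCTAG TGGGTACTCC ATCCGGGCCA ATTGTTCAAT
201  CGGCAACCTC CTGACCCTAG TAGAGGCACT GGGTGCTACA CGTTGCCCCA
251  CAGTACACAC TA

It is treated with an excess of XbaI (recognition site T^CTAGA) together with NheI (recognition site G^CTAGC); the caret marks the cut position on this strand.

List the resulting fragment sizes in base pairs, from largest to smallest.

XbaI sites (TCTAGA) start at positions 25, 96, 120, 142.
XbaI cuts after the first base of each site, so after positions 25, 96, 120, 142.
The NheI site (GCTAGC) starts at position 106.
NheI cuts after the first base of each site, so after position 106.
Combined cut positions: 25, 96, 106, 120, 142.
Circular molecule, 5 cuts → 5 fragments:
  26–96 → 71 bp
  97–106 → 10 bp
  107–120 → 14 bp
  121–142 → 22 bp
  143–262 then 1–25 → 120 + 25 = 145 bp
Sorted largest to smallest: 145, 71, 22, 14, 10 bp.

145, 71, 22, 14, 10 bp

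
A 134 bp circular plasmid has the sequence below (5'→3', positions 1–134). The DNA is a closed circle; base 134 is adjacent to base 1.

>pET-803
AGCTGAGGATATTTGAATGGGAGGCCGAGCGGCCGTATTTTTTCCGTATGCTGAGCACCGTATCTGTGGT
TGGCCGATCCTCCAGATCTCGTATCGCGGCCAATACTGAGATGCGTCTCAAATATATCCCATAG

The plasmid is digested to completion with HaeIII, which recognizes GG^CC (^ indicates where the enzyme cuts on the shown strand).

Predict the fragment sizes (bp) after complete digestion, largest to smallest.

59, 41, 26, 8 bp

HaeIII sites (GGCC) start at positions 23, 31, 72, 98.
HaeIII cuts after base 2 of each site, so after positions 24, 32, 73, 99.
Circular molecule, 4 cuts → 4 fragments:
  25–32 → 8 bp
  33–73 → 41 bp
  74–99 → 26 bp
  100–134 then 1–24 → 35 + 24 = 59 bp
Sorted largest to smallest: 59, 41, 26, 8 bp.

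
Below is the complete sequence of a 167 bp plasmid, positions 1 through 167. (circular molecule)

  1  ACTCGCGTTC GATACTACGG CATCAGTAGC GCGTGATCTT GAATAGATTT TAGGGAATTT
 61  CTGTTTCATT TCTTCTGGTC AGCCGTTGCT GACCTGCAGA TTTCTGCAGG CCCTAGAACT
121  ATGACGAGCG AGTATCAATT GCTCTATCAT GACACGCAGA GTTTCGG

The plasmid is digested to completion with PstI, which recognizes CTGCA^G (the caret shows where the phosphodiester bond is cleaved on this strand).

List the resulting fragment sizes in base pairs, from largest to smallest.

157, 10 bp

PstI sites (CTGCAG) start at positions 94, 104.
PstI cuts after base 5 of each site (before the last base), so after positions 98, 108.
Circular molecule, 2 cuts → 2 fragments:
  99–108 → 10 bp
  109–167 then 1–98 → 59 + 98 = 157 bp
Sorted largest to smallest: 157, 10 bp.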